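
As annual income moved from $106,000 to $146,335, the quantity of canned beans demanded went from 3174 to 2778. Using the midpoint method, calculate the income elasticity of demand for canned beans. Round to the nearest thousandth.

-0.416

%ΔQ = (2778 − 3174)/[(3174+2778)/2] = -396/2976 ≈ -0.1331.
%ΔI = (146,335 − 106,000)/[(106,000+146,335)/2] = 40335/126167.5 ≈ 0.3197.
E_I = %ΔQ/%ΔI ≈ -0.416.
E_I < 0: inferior good.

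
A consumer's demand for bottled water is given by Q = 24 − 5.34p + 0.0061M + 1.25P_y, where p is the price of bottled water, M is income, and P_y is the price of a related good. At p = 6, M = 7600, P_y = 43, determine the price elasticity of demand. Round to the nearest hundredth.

Q = 24 − 5.34(6) + 0.0061(7600) + 1.25(43) = 24 − 32.04 + 46.36 + 53.75 = 92.07.
∂Q/∂p = −5.34, so E_p = (−5.34)·(6/92.07) ≈ -0.35.
|E_p| < 1: demand is inelastic.

-0.35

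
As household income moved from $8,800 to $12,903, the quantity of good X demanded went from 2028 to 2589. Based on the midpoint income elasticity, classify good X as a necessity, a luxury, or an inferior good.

necessity

%ΔQ = (2589 − 2028)/[(2028+2589)/2] = 561/2308.5 ≈ 0.2430.
%ΔI = (12,903 − 8,800)/[(8,800+12,903)/2] = 4103/10851.5 ≈ 0.3781.
E_I = %ΔQ/%ΔI ≈ 0.643.
E_I ∈ (0,1): normal good (necessity).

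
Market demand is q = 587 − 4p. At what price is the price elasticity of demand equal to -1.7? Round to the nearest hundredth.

92.40

Set −bp/(a − bp) = −1.7 ⇒ bp = 1.7(a − bp) ⇒ bp(1+1.7) = 1.7·a.
p = 1.7·587/(4·2.7) ≈ 92.40.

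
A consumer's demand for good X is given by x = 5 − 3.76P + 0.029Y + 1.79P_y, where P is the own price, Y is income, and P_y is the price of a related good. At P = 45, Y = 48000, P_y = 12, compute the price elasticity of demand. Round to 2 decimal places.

-0.14

At the given point, x = 5 − 3.76(45) + 0.029(48000) + 1.79(12) = 5 − 169.2 + 1392 + 21.48 = 1249.28.
∂x/∂P = −3.76, so E_p = (−3.76)·(45/1249.28) ≈ -0.14.
|E_p| < 1: demand is inelastic.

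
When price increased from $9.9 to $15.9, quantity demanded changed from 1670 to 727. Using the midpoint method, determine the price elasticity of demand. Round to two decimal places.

-1.69

%ΔQ = (727 − 1670)/[(1670 + 727)/2] = -943/1198.5 ≈ -0.7868.
%Δp = (15.9 − 9.9)/[(9.9 + 15.9)/2] = 6/12.9 ≈ 0.4651.
Arc elasticity E = %ΔQ/%Δp ≈ -0.7868/0.4651 ≈ -1.69.
|E| > 1: demand is elastic over this range.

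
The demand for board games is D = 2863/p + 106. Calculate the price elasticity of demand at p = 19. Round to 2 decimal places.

At p = 19, D = 256.6842.
dD/dp = −2863/p² = −7.9307.
Point elasticity E = (dD/dp)·(p/D) = -7.9307 × 19/256.6842 ≈ -0.59.
|E| < 1, so demand is inelastic at this price.

-0.59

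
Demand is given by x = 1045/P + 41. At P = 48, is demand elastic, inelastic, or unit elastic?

At P = 48, x = 62.7708.
dx/dP = −1045/P² = −0.4536.
Point elasticity E = (dx/dP)·(P/x) = -0.4536 × 48/62.7708 ≈ -0.347.
|E| ≈ 0.347 < 1, so demand is inelastic.

inelastic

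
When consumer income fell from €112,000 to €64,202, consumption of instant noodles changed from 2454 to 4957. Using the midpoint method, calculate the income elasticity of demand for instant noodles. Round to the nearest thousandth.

-1.245

%ΔQ = (4957 − 2454)/[(2454+4957)/2] = 2503/3705.5 ≈ 0.6755.
%ΔI = (64,202 − 112,000)/[(112,000+64,202)/2] = -47798/88101 ≈ -0.5425.
E_I = %ΔQ/%ΔI ≈ -1.245.
E_I < 0: inferior good.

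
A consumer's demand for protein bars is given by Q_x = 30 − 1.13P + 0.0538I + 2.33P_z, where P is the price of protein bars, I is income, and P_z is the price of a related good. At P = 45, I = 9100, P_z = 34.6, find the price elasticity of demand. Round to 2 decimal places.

First evaluate Q_x: 30 − 1.13(45) + 0.0538(9100) + 2.33(34.6) = 30 − 50.85 + 489.58 + 80.618 = 549.348.
∂Q_x/∂P = −1.13, so E_p = (−1.13)·(45/549.348) ≈ -0.09.
|E_p| < 1: demand is inelastic.

-0.09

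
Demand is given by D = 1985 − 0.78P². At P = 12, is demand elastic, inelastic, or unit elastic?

At P = 12, D = 1872.68.
dD/dP = −2·0.78·P = −18.72.
Point elasticity E = (dD/dP)·(P/D) = -18.72 × 12/1872.68 ≈ -0.120.
|E| ≈ 0.120 < 1, so demand is inelastic.

inelastic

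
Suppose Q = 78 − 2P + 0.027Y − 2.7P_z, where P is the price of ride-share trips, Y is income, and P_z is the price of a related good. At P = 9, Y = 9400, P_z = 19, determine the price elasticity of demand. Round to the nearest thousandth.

First evaluate Q: 78 − 2(9) + 0.027(9400) − 2.7(19) = 78 − 18 + 253.8 − 51.3 = 262.5.
∂Q/∂P = −2, so E_p = (−2)·(9/262.5) ≈ -0.069.
|E_p| < 1: demand is inelastic.

-0.069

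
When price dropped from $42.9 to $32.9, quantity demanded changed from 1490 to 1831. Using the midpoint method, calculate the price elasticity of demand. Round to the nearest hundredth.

%Δq = (1831 − 1490)/[(1490 + 1831)/2] = 341/1660.5 ≈ 0.2054.
%Δp = (32.9 − 42.9)/[(42.9 + 32.9)/2] = -10/37.9 ≈ -0.2639.
Arc elasticity E = %Δq/%Δp ≈ 0.2054/-0.2639 ≈ -0.78.
|E| < 1: demand is inelastic over this range.

-0.78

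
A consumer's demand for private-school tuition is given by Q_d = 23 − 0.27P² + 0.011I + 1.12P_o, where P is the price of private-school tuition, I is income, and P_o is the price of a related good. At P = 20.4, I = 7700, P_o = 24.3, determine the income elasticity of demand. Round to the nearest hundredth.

Q_d = 23 − 0.27(20.4)² + 0.011(7700) + 1.12(24.3) = 23 − 112.3632 + 84.7 + 27.216 = 22.5528.
∂Q_d/∂I = +0.011, so E_I = 0.011·(7700/22.5528) ≈ 3.76.
E_I > 1: normal good (luxury).

3.76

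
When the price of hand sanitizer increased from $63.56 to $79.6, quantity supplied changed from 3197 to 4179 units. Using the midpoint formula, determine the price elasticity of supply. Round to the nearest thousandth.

%Δq = (4179 − 3197)/[(3197 + 4179)/2] = 982/3688 ≈ 0.2663.
%ΔP = (79.6 − 63.56)/[(63.56 + 79.6)/2] = 16.04/71.58 ≈ 0.2241.
Arc elasticity E = %Δq/%ΔP ≈ 0.2663/0.2241 ≈ 1.188.
|E| > 1: supply is elastic over this range.

1.188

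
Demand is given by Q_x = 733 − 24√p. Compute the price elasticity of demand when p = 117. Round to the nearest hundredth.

-0.27

At p = 117, Q_x = 473.4003.
dQ_x/dp = −24/(2√p) = −24/(2·10.8167).
Point elasticity E = (dQ_x/dp)·(p/Q_x) = -1.1094 × 117/473.4003 ≈ -0.27.
|E| < 1, so demand is inelastic at this price.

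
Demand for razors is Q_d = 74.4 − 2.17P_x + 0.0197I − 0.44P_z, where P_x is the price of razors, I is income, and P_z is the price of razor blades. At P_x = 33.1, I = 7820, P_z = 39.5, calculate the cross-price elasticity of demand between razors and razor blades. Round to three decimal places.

-0.125

At the given point, Q_d = 74.4 − 2.17(33.1) + 0.0197(7820) − 0.44(39.5) = 74.4 − 71.827 + 154.054 − 17.38 = 139.247.
∂Q_d/∂P_z = −0.44, so E_xy = -0.44·(39.5/139.247) ≈ -0.125.
E_xy < 0: the goods are complements.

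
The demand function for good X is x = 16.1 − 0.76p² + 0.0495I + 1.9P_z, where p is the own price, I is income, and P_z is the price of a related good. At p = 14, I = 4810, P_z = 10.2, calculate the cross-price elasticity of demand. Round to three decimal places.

0.156

Substituting, x = 16.1 − 0.76(14)² + 0.0495(4810) + 1.9(10.2) = 16.1 − 148.96 + 238.095 + 19.38 = 124.615.
∂x/∂P_z = +1.9, so E_xy = 1.9·(10.2/124.615) ≈ 0.156.
E_xy > 0: the goods are substitutes.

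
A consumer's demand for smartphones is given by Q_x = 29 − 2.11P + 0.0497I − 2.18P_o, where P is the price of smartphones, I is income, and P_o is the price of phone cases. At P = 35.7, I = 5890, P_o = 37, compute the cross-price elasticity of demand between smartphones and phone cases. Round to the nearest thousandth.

-0.487

Q_x = 29 − 2.11(35.7) + 0.0497(5890) − 2.18(37) = 29 − 75.327 + 292.733 − 80.66 = 165.746.
∂Q_x/∂P_o = −2.18, so E_xy = -2.18·(37/165.746) ≈ -0.487.
E_xy < 0: the goods are complements.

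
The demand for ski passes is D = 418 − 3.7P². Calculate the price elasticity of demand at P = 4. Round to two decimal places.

At P = 4, D = 358.8.
dD/dP = −2·3.7·P = −29.6.
Point elasticity E = (dD/dP)·(P/D) = -29.6 × 4/358.8 ≈ -0.33.
|E| < 1, so demand is inelastic at this price.

-0.33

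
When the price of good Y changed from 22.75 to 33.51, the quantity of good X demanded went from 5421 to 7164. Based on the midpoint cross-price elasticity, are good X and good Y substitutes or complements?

substitutes

%ΔQ_x = (7164 − 5421)/[(5421+7164)/2] = 1743/6292.5 ≈ 0.2770.
%ΔP_y = (33.51 − 22.75)/[(22.75+33.51)/2] ≈ 0.3825.
E_xy = 0.2770/0.3825 ≈ 0.724.
E_xy > 0, so the goods are substitutes.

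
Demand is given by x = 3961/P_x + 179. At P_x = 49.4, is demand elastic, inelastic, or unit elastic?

inelastic

At P_x = 49.4, x = 259.1822.
dx/dP_x = −3961/P_x² = −1.6231.
Point elasticity E = (dx/dP_x)·(P_x/x) = -1.6231 × 49.4/259.1822 ≈ -0.309.
|E| ≈ 0.309 < 1, so demand is inelastic.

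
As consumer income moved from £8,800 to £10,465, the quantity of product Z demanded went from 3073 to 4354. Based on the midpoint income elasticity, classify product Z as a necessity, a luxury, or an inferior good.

luxury

%ΔQ = (4354 − 3073)/[(3073+4354)/2] = 1281/3713.5 ≈ 0.3450.
%ΔI = (10,465 − 8,800)/[(8,800+10,465)/2] = 1665/9632.5 ≈ 0.1729.
E_I = %ΔQ/%ΔI ≈ 1.996.
E_I > 1: normal good (luxury).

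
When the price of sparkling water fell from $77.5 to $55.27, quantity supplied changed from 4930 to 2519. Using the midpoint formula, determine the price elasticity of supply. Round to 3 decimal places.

%Δq = (2519 − 4930)/[(4930 + 2519)/2] = -2411/3724.5 ≈ -0.6473.
%Δp = (55.27 − 77.5)/[(77.5 + 55.27)/2] = -22.23/66.385 ≈ -0.3349.
Arc elasticity E = %Δq/%Δp ≈ -0.6473/-0.3349 ≈ 1.933.
|E| > 1: supply is elastic over this range.

1.933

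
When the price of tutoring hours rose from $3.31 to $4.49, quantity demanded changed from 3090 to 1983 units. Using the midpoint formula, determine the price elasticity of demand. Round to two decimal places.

%Δq = (1983 − 3090)/[(3090 + 1983)/2] = -1107/2536.5 ≈ -0.4364.
%Δp = (4.49 − 3.31)/[(3.31 + 4.49)/2] = 1.18/3.9 ≈ 0.3026.
Arc elasticity E = %Δq/%Δp ≈ -0.4364/0.3026 ≈ -1.44.
|E| > 1: demand is elastic over this range.

-1.44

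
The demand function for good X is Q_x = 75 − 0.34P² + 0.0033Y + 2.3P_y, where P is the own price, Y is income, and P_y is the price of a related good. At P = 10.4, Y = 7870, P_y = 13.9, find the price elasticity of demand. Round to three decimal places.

-0.765

Evaluating quantity at (P, Y, P_y) gives Q_x = 75 − 0.34(10.4)² + 0.0033(7870) + 2.3(13.9) = 75 − 36.7744 + 25.971 + 31.97 = 96.1666.
∂Q_x/∂P = −2·0.34·P = -7.072, so E_p = -7.072·(10.4/96.1666) ≈ -0.765.
|E_p| < 1: demand is inelastic.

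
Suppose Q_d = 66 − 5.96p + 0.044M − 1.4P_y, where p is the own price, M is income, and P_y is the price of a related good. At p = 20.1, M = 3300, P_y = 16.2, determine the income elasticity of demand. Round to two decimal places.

At the given point, Q_d = 66 − 5.96(20.1) + 0.044(3300) − 1.4(16.2) = 66 − 119.796 + 145.2 − 22.68 = 68.724.
∂Q_d/∂M = +0.044, so E_I = 0.044·(3300/68.724) ≈ 2.11.
E_I > 1: normal good (luxury).

2.11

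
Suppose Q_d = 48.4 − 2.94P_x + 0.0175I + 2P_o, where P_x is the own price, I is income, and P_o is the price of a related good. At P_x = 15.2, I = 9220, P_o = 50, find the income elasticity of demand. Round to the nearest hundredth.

Q_d = 48.4 − 2.94(15.2) + 0.0175(9220) + 2(50) = 48.4 − 44.688 + 161.35 + 100 = 265.062.
∂Q_d/∂I = +0.0175, so E_I = 0.0175·(9220/265.062) ≈ 0.61.
E_I ∈ (0,1): normal good (necessity).

0.61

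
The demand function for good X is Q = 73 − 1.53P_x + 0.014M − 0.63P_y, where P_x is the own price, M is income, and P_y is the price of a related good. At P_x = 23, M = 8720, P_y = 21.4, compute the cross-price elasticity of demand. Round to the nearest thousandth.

Q = 73 − 1.53(23) + 0.014(8720) − 0.63(21.4) = 73 − 35.19 + 122.08 − 13.482 = 146.408.
∂Q/∂P_y = −0.63, so E_xy = -0.63·(21.4/146.408) ≈ -0.092.
E_xy < 0: the goods are complements.

-0.092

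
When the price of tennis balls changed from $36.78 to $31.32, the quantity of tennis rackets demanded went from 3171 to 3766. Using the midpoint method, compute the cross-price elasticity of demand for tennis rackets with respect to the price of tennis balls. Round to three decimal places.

-1.070

%ΔQ_x = (3766 − 3171)/[(3171+3766)/2] = 595/3468.5 ≈ 0.1715.
%ΔP_y = (31.32 − 36.78)/[(36.78+31.32)/2] ≈ -0.1604.
E_xy = 0.1715/-0.1604 ≈ -1.070.
E_xy < 0, so tennis rackets and tennis balls are complements.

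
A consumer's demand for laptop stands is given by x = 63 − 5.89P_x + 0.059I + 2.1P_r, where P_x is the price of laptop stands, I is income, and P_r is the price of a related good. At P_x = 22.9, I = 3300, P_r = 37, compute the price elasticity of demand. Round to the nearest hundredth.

-0.67

Evaluating quantity at (P_x, I, P_r) gives x = 63 − 5.89(22.9) + 0.059(3300) + 2.1(37) = 63 − 134.881 + 194.7 + 77.7 = 200.519.
∂x/∂P_x = −5.89, so E_p = (−5.89)·(22.9/200.519) ≈ -0.67.
|E_p| < 1: demand is inelastic.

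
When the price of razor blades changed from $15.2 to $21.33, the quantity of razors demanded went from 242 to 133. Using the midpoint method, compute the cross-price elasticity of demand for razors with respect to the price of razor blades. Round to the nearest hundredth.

-1.73

%ΔQ_x = (133 − 242)/[(242+133)/2] = -109/187.5 ≈ -0.5813.
%ΔP_y = (21.33 − 15.2)/[(15.2+21.33)/2] ≈ 0.3356.
E_xy = -0.5813/0.3356 ≈ -1.73.
E_xy < 0, so razors and razor blades are complements.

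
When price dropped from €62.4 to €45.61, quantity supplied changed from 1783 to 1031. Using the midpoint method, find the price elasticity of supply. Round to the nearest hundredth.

1.72

%ΔQ = (1031 − 1783)/[(1783 + 1031)/2] = -752/1407 ≈ -0.5345.
%ΔP = (45.61 − 62.4)/[(62.4 + 45.61)/2] = -16.79/54.005 ≈ -0.3109.
Arc elasticity E = %ΔQ/%ΔP ≈ -0.5345/-0.3109 ≈ 1.72.
|E| > 1: supply is elastic over this range.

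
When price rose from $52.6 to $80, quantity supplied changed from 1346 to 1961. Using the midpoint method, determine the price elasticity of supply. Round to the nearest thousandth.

0.900

%Δq = (1961 − 1346)/[(1346 + 1961)/2] = 615/1653.5 ≈ 0.3719.
%Δp = (80 − 52.6)/[(52.6 + 80)/2] = 27.4/66.3 ≈ 0.4133.
Arc elasticity E = %Δq/%Δp ≈ 0.3719/0.4133 ≈ 0.900.
|E| < 1: supply is inelastic over this range.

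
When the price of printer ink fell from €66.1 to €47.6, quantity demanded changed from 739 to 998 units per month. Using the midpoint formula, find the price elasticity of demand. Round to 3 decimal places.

-0.916

%Δq = (998 − 739)/[(739 + 998)/2] = 259/868.5 ≈ 0.2982.
%ΔP = (47.6 − 66.1)/[(66.1 + 47.6)/2] = -18.5/56.85 ≈ -0.3254.
Arc elasticity E = %Δq/%ΔP ≈ 0.2982/-0.3254 ≈ -0.916.
|E| < 1: demand is inelastic over this range.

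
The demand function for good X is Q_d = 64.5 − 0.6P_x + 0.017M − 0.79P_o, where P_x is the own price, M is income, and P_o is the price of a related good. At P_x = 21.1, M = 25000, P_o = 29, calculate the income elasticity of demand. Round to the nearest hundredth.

0.94

At the given point, Q_d = 64.5 − 0.6(21.1) + 0.017(25000) − 0.79(29) = 64.5 − 12.66 + 425 − 22.91 = 453.93.
∂Q_d/∂M = +0.017, so E_I = 0.017·(25000/453.93) ≈ 0.94.
E_I ∈ (0,1): normal good (necessity).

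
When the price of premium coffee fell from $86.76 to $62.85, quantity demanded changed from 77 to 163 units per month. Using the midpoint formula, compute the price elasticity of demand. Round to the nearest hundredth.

-2.24

%ΔQ = (163 − 77)/[(77 + 163)/2] = 86/120 ≈ 0.7167.
%ΔP = (62.85 − 86.76)/[(86.76 + 62.85)/2] = -23.91/74.805 ≈ -0.3196.
Arc elasticity E = %ΔQ/%ΔP ≈ 0.7167/-0.3196 ≈ -2.24.
|E| > 1: demand is elastic over this range.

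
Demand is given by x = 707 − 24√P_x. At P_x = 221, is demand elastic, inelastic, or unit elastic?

inelastic

At P_x = 221, x = 350.2144.
dx/dP_x = −24/(2√P_x) = −24/(2·14.8661).
Point elasticity E = (dx/dP_x)·(P_x/x) = -0.8072 × 221/350.2144 ≈ -0.509.
|E| ≈ 0.509 < 1, so demand is inelastic.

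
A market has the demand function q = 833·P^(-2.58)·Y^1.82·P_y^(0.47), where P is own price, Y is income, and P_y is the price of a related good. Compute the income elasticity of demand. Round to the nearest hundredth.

For a Cobb–Douglas (constant-elasticity) form q = A·Y^α·…, the elasticity with respect to Y equals the exponent α at every point.
Here the exponent on Y is 1.82, so the income elasticity of demand is 1.82.

1.82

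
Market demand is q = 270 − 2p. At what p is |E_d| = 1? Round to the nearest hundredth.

For linear demand q = a − bp, E = −bp/(a − bp). |E| = 1 ⇒ bp = a − bp ⇒ p = a/(2b).
p = 270/(2·2) = 67.50.

67.50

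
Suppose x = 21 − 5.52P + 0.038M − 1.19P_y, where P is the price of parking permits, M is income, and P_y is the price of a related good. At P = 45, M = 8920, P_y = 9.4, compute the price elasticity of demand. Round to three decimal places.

x = 21 − 5.52(45) + 0.038(8920) − 1.19(9.4) = 21 − 248.4 + 338.96 − 11.186 = 100.374.
∂x/∂P = −5.52, so E_p = (−5.52)·(45/100.374) ≈ -2.475.
|E_p| > 1: demand is elastic.

-2.475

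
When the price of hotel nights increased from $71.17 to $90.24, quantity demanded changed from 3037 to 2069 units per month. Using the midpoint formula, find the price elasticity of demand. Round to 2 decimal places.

-1.60

%Δq = (2069 − 3037)/[(3037 + 2069)/2] = -968/2553 ≈ -0.3792.
%Δp = (90.24 − 71.17)/[(71.17 + 90.24)/2] = 19.07/80.705 ≈ 0.2363.
Arc elasticity E = %Δq/%Δp ≈ -0.3792/0.2363 ≈ -1.60.
|E| > 1: demand is elastic over this range.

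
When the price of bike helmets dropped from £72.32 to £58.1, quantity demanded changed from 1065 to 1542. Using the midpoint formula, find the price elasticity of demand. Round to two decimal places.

-1.68

%ΔQ = (1542 − 1065)/[(1065 + 1542)/2] = 477/1303.5 ≈ 0.3659.
%Δp = (58.1 − 72.32)/[(72.32 + 58.1)/2] = -14.22/65.21 ≈ -0.2181.
Arc elasticity E = %ΔQ/%Δp ≈ 0.3659/-0.2181 ≈ -1.68.
|E| > 1: demand is elastic over this range.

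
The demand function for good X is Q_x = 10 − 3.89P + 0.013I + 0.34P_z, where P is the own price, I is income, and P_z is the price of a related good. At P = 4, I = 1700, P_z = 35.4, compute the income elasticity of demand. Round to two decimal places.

Q_x = 10 − 3.89(4) + 0.013(1700) + 0.34(35.4) = 10 − 15.56 + 22.1 + 12.036 = 28.576.
∂Q_x/∂I = +0.013, so E_I = 0.013·(1700/28.576) ≈ 0.77.
E_I ∈ (0,1): normal good (necessity).

0.77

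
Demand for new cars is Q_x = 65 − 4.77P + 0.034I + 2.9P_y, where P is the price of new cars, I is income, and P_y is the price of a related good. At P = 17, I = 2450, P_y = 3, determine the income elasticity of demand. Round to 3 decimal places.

At the given point, Q_x = 65 − 4.77(17) + 0.034(2450) + 2.9(3) = 65 − 81.09 + 83.3 + 8.7 = 75.91.
∂Q_x/∂I = +0.034, so E_I = 0.034·(2450/75.91) ≈ 1.097.
E_I > 1: normal good (luxury).

1.097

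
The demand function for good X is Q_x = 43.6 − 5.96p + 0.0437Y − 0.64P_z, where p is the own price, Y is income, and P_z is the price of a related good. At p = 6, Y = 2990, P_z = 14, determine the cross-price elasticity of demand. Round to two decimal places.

At the given point, Q_x = 43.6 − 5.96(6) + 0.0437(2990) − 0.64(14) = 43.6 − 35.76 + 130.663 − 8.96 = 129.543.
∂Q_x/∂P_z = −0.64, so E_xy = -0.64·(14/129.543) ≈ -0.07.
E_xy < 0: the goods are complements.

-0.07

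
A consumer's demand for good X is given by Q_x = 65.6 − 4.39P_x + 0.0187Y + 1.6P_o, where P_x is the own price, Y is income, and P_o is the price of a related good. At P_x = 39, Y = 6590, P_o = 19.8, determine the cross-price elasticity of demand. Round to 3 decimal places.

0.643

Substituting, Q_x = 65.6 − 4.39(39) + 0.0187(6590) + 1.6(19.8) = 65.6 − 171.21 + 123.233 + 31.68 = 49.303.
∂Q_x/∂P_o = +1.6, so E_xy = 1.6·(19.8/49.303) ≈ 0.643.
E_xy > 0: the goods are substitutes.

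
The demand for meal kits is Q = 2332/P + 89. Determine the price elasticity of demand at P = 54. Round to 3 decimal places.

-0.327

At P = 54, Q = 132.1852.
dQ/dP = −2332/P² = −0.7997.
Point elasticity E = (dQ/dP)·(P/Q) = -0.7997 × 54/132.1852 ≈ -0.327.
|E| < 1, so demand is inelastic at this price.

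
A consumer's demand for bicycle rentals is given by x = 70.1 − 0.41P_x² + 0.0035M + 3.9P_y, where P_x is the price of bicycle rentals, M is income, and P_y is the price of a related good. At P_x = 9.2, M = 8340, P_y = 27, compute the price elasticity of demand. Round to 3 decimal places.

-0.409

Evaluating quantity at (P_x, M, P_y) gives x = 70.1 − 0.41(9.2)² + 0.0035(8340) + 3.9(27) = 70.1 − 34.7024 + 29.19 + 105.3 = 169.8876.
∂x/∂P_x = −2·0.41·P_x = -7.544, so E_p = -7.544·(9.2/169.8876) ≈ -0.409.
|E_p| < 1: demand is inelastic.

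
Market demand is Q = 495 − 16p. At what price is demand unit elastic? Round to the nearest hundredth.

For linear demand Q = a − bp, E = −bp/(a − bp). |E| = 1 ⇒ bp = a − bp ⇒ p = a/(2b).
p = 495/(2·16) ≈ 15.47.

15.47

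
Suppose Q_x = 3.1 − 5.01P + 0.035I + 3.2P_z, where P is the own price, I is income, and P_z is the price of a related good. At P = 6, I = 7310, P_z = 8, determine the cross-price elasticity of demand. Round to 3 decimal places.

0.101

At the given point, Q_x = 3.1 − 5.01(6) + 0.035(7310) + 3.2(8) = 3.1 − 30.06 + 255.85 + 25.6 = 254.49.
∂Q_x/∂P_z = +3.2, so E_xy = 3.2·(8/254.49) ≈ 0.101.
E_xy > 0: the goods are substitutes.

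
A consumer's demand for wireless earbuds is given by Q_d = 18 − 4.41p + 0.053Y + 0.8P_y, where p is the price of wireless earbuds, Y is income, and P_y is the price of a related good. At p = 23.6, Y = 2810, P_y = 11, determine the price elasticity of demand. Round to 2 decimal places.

-1.45

First evaluate Q_d: 18 − 4.41(23.6) + 0.053(2810) + 0.8(11) = 18 − 104.076 + 148.93 + 8.8 = 71.654.
∂Q_d/∂p = −4.41, so E_p = (−4.41)·(23.6/71.654) ≈ -1.45.
|E_p| > 1: demand is elastic.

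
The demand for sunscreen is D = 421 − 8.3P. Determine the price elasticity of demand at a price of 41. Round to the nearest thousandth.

At P = 41, D = 80.7.
dD/dP = −8.3.
Point elasticity E = (dD/dP)·(P/D) = -8.3 × 41/80.7 ≈ -4.217.
|E| > 1, so demand is elastic at this price.

-4.217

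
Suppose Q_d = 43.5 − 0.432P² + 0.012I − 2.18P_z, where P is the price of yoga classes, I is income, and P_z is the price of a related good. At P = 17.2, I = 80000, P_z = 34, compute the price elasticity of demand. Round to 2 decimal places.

-0.32

First evaluate Q_d: 43.5 − 0.432(17.2)² + 0.012(80000) − 2.18(34) = 43.5 − 127.8029 + 960 − 74.12 = 801.5771.
∂Q_d/∂P = −2·0.432·P = -14.8608, so E_p = -14.8608·(17.2/801.5771) ≈ -0.32.
|E_p| < 1: demand is inelastic.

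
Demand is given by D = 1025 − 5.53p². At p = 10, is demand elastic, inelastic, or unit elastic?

At p = 10, D = 472.
dD/dp = −2·5.53·p = −110.6.
Point elasticity E = (dD/dp)·(p/D) = -110.6 × 10/472 ≈ -2.343.
|E| ≈ 2.343 > 1, so demand is elastic.

elastic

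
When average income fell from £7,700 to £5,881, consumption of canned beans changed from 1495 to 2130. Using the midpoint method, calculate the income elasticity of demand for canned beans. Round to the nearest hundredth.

-1.31

%ΔQ = (2130 − 1495)/[(1495+2130)/2] = 635/1812.5 ≈ 0.3503.
%ΔI = (5,881 − 7,700)/[(7,700+5,881)/2] = -1819/6790.5 ≈ -0.2679.
E_I = %ΔQ/%ΔI ≈ -1.31.
E_I < 0: inferior good.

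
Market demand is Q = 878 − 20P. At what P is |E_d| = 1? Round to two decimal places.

For linear demand Q = a − bP, E = −bP/(a − bP). |E| = 1 ⇒ bP = a − bP ⇒ P = a/(2b).
P = 878/(2·20) = 21.95.

21.95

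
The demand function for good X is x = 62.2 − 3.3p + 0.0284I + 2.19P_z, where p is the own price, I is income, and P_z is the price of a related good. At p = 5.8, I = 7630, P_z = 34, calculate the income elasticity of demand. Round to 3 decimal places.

0.648

x = 62.2 − 3.3(5.8) + 0.0284(7630) + 2.19(34) = 62.2 − 19.14 + 216.692 + 74.46 = 334.212.
∂x/∂I = +0.0284, so E_I = 0.0284·(7630/334.212) ≈ 0.648.
E_I ∈ (0,1): normal good (necessity).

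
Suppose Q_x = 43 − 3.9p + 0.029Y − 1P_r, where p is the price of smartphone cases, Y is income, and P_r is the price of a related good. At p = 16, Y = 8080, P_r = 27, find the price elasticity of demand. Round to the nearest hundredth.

-0.33

Q_x = 43 − 3.9(16) + 0.029(8080) − 1(27) = 43 − 62.4 + 234.32 − 27 = 187.92.
∂Q_x/∂p = −3.9, so E_p = (−3.9)·(16/187.92) ≈ -0.33.
|E_p| < 1: demand is inelastic.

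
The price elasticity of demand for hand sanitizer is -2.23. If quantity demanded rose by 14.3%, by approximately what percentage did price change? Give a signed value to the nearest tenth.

-6.4

%ΔQ ≈ E × %ΔP ⇒ %ΔP = %ΔQ / E = (14.3%)/(-2.23) ≈ -6.4%.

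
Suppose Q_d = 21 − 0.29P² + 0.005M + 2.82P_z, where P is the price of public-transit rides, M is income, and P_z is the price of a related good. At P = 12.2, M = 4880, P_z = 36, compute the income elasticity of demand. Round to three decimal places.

Evaluating quantity at (P, M, P_z) gives Q_d = 21 − 0.29(12.2)² + 0.005(4880) + 2.82(36) = 21 − 43.1636 + 24.4 + 101.52 = 103.7564.
∂Q_d/∂M = +0.005, so E_I = 0.005·(4880/103.7564) ≈ 0.235.
E_I ∈ (0,1): normal good (necessity).

0.235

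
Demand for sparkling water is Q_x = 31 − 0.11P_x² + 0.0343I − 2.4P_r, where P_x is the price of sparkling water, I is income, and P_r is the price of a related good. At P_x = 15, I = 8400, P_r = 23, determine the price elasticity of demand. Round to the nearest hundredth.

-0.21

At the given point, Q_x = 31 − 0.11(15)² + 0.0343(8400) − 2.4(23) = 31 − 24.75 + 288.12 − 55.2 = 239.17.
∂Q_x/∂P_x = −2·0.11·P_x = -3.3, so E_p = -3.3·(15/239.17) ≈ -0.21.
|E_p| < 1: demand is inelastic.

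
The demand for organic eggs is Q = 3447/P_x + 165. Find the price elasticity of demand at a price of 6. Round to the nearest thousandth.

At P_x = 6, Q = 739.5.
dQ/dP_x = −3447/P_x² = −95.75.
Point elasticity E = (dQ/dP_x)·(P_x/Q) = -95.75 × 6/739.5 ≈ -0.777.
|E| < 1, so demand is inelastic at this price.

-0.777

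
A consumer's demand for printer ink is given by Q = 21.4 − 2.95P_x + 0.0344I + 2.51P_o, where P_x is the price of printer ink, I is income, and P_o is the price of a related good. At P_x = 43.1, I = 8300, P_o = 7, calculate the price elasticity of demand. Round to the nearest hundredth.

First evaluate Q: 21.4 − 2.95(43.1) + 0.0344(8300) + 2.51(7) = 21.4 − 127.145 + 285.52 + 17.57 = 197.345.
∂Q/∂P_x = −2.95, so E_p = (−2.95)·(43.1/197.345) ≈ -0.64.
|E_p| < 1: demand is inelastic.

-0.64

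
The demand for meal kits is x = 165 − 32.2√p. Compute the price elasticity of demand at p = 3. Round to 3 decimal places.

-0.255

At p = 3, x = 109.228.
dx/dp = −32.2/(2√p) = −32.2/(2·1.7321).
Point elasticity E = (dx/dp)·(p/x) = -9.2953 × 3/109.228 ≈ -0.255.
|E| < 1, so demand is inelastic at this price.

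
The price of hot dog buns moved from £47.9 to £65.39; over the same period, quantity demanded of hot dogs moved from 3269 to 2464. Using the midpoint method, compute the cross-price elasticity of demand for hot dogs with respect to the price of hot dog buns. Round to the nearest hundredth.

%ΔQ_x = (2464 − 3269)/[(3269+2464)/2] = -805/2866.5 ≈ -0.2808.
%ΔP_y = (65.39 − 47.9)/[(47.9+65.39)/2] ≈ 0.3088.
E_xy = -0.2808/0.3088 ≈ -0.91.
E_xy < 0, so hot dogs and hot dog buns are complements.

-0.91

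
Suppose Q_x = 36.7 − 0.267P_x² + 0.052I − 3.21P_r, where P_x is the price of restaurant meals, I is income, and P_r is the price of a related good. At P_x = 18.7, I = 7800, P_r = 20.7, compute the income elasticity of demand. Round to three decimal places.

Evaluating quantity at (P_x, I, P_r) gives Q_x = 36.7 − 0.267(18.7)² + 0.052(7800) − 3.21(20.7) = 36.7 − 93.3672 + 405.6 − 66.447 = 282.4858.
∂Q_x/∂I = +0.052, so E_I = 0.052·(7800/282.4858) ≈ 1.436.
E_I > 1: normal good (luxury).

1.436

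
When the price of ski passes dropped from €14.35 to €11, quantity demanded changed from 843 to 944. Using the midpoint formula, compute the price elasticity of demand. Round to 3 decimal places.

-0.428

%Δq = (944 − 843)/[(843 + 944)/2] = 101/893.5 ≈ 0.1130.
%ΔP = (11 − 14.35)/[(14.35 + 11)/2] = -3.35/12.675 ≈ -0.2643.
Arc elasticity E = %Δq/%ΔP ≈ 0.1130/-0.2643 ≈ -0.428.
|E| < 1: demand is inelastic over this range.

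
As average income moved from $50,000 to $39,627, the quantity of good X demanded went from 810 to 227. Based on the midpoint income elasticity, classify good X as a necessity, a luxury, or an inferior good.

luxury

%ΔQ = (227 − 810)/[(810+227)/2] = -583/518.5 ≈ -1.1244.
%ΔM = (39,627 − 50,000)/[(50,000+39,627)/2] = -10373/44813.5 ≈ -0.2315.
E_I = %ΔQ/%ΔM ≈ 4.858.
E_I > 1: normal good (luxury).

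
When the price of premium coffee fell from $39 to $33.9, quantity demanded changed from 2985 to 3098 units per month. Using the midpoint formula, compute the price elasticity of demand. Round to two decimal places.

%ΔQ = (3098 − 2985)/[(2985 + 3098)/2] = 113/3041.5 ≈ 0.0372.
%Δp = (33.9 − 39)/[(39 + 33.9)/2] = -5.1/36.45 ≈ -0.1399.
Arc elasticity E = %ΔQ/%Δp ≈ 0.0372/-0.1399 ≈ -0.27.
|E| < 1: demand is inelastic over this range.

-0.27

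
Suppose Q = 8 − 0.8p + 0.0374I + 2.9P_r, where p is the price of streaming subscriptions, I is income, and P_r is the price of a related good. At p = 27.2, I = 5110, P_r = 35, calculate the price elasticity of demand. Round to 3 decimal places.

At the given point, Q = 8 − 0.8(27.2) + 0.0374(5110) + 2.9(35) = 8 − 21.76 + 191.114 + 101.5 = 278.854.
∂Q/∂p = −0.8, so E_p = (−0.8)·(27.2/278.854) ≈ -0.078.
|E_p| < 1: demand is inelastic.

-0.078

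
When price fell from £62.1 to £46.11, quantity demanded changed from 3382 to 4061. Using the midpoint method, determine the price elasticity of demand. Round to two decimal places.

%Δq = (4061 − 3382)/[(3382 + 4061)/2] = 679/3721.5 ≈ 0.1825.
%ΔP = (46.11 − 62.1)/[(62.1 + 46.11)/2] = -15.99/54.105 ≈ -0.2955.
Arc elasticity E = %Δq/%ΔP ≈ 0.1825/-0.2955 ≈ -0.62.
|E| < 1: demand is inelastic over this range.

-0.62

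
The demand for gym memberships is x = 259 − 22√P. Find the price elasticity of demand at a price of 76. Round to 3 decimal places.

At P = 76, x = 67.2084.
dx/dP = −22/(2√P) = −22/(2·8.7178).
Point elasticity E = (dx/dP)·(P/x) = -1.2618 × 76/67.2084 ≈ -1.427.
|E| > 1, so demand is elastic at this price.

-1.427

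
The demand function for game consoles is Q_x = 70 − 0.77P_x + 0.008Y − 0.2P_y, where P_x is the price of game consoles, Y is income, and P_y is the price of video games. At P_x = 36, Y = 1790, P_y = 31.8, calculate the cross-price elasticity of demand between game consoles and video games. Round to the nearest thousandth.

-0.127

Q_x = 70 − 0.77(36) + 0.008(1790) − 0.2(31.8) = 70 − 27.72 + 14.32 − 6.36 = 50.24.
∂Q_x/∂P_y = −0.2, so E_xy = -0.2·(31.8/50.24) ≈ -0.127.
E_xy < 0: the goods are complements.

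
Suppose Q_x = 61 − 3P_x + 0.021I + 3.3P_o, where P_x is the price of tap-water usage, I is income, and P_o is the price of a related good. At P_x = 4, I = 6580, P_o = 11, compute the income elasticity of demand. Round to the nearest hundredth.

Evaluating quantity at (P_x, I, P_o) gives Q_x = 61 − 3(4) + 0.021(6580) + 3.3(11) = 61 − 12 + 138.18 + 36.3 = 223.48.
∂Q_x/∂I = +0.021, so E_I = 0.021·(6580/223.48) ≈ 0.62.
E_I ∈ (0,1): normal good (necessity).

0.62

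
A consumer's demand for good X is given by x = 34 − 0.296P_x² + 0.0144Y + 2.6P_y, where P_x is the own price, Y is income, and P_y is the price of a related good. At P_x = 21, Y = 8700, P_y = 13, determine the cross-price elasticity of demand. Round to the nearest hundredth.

0.54

At the given point, x = 34 − 0.296(21)² + 0.0144(8700) + 2.6(13) = 34 − 130.536 + 125.28 + 33.8 = 62.544.
∂x/∂P_y = +2.6, so E_xy = 2.6·(13/62.544) ≈ 0.54.
E_xy > 0: the goods are substitutes.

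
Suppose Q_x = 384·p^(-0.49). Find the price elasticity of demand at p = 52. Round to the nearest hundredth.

For a Cobb–Douglas (constant-elasticity) form Q_x = A·p^α·…, the elasticity with respect to p equals the exponent α at every point.
Here the exponent on p is -0.49, so the price elasticity of demand is -0.49.

-0.49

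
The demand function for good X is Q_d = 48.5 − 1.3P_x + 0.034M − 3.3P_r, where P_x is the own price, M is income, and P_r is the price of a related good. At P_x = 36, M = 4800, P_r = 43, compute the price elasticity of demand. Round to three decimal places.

First evaluate Q_d: 48.5 − 1.3(36) + 0.034(4800) − 3.3(43) = 48.5 − 46.8 + 163.2 − 141.9 = 23.
∂Q_d/∂P_x = −1.3, so E_p = (−1.3)·(36/23) ≈ -2.035.
|E_p| > 1: demand is elastic.

-2.035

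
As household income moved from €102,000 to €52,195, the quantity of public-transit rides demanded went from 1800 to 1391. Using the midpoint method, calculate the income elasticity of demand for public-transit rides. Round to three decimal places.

0.397

%ΔQ = (1391 − 1800)/[(1800+1391)/2] = -409/1595.5 ≈ -0.2563.
%ΔY = (52,195 − 102,000)/[(102,000+52,195)/2] = -49805/77097.5 ≈ -0.6460.
E_I = %ΔQ/%ΔY ≈ 0.397.
E_I ∈ (0,1): normal good (necessity).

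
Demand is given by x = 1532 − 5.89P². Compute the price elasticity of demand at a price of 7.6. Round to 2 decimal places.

At P = 7.6, x = 1191.7936.
dx/dP = −2·5.89·P = −89.528.
Point elasticity E = (dx/dP)·(P/x) = -89.528 × 7.6/1191.7936 ≈ -0.57.
|E| < 1, so demand is inelastic at this price.

-0.57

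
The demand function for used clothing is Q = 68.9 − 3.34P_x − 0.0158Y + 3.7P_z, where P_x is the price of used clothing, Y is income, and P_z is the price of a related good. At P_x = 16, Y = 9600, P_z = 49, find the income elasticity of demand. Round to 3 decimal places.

-3.365

Evaluating quantity at (P_x, Y, P_z) gives Q = 68.9 − 3.34(16) − 0.0158(9600) + 3.7(49) = 68.9 − 53.44 − 151.68 + 181.3 = 45.08.
∂Q/∂Y = −0.0158, so E_I = -0.0158·(9600/45.08) ≈ -3.365.
E_I < 0: inferior good.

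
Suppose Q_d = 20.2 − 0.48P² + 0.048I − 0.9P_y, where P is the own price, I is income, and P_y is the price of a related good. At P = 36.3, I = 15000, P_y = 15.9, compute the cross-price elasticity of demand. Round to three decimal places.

-0.153

At the given point, Q_d = 20.2 − 0.48(36.3)² + 0.048(15000) − 0.9(15.9) = 20.2 − 632.4912 + 720 − 14.31 = 93.3988.
∂Q_d/∂P_y = −0.9, so E_xy = -0.9·(15.9/93.3988) ≈ -0.153.
E_xy < 0: the goods are complements.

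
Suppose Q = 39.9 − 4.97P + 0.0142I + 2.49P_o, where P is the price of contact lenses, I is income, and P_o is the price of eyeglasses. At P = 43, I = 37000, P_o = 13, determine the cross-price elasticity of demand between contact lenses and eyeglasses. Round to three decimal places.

Substituting, Q = 39.9 − 4.97(43) + 0.0142(37000) + 2.49(13) = 39.9 − 213.71 + 525.4 + 32.37 = 383.96.
∂Q/∂P_o = +2.49, so E_xy = 2.49·(13/383.96) ≈ 0.084.
E_xy > 0: the goods are substitutes.

0.084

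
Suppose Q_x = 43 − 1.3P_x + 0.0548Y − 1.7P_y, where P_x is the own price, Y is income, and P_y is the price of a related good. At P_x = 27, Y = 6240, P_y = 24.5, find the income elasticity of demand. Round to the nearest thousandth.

1.110

Substituting, Q_x = 43 − 1.3(27) + 0.0548(6240) − 1.7(24.5) = 43 − 35.1 + 341.952 − 41.65 = 308.202.
∂Q_x/∂Y = +0.0548, so E_I = 0.0548·(6240/308.202) ≈ 1.110.
E_I > 1: normal good (luxury).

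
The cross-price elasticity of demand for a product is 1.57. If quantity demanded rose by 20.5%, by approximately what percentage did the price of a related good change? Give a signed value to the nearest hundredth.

%ΔQ ≈ E × %ΔP_y ⇒ %ΔP_y = %ΔQ / E = (20.5%)/(1.57) ≈ 13.06%.

13.06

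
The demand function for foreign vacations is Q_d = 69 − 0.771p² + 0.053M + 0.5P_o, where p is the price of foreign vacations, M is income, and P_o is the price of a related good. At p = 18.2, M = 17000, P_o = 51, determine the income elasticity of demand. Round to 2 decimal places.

Q_d = 69 − 0.771(18.2)² + 0.053(17000) + 0.5(51) = 69 − 255.386 + 901 + 25.5 = 740.114.
∂Q_d/∂M = +0.053, so E_I = 0.053·(17000/740.114) ≈ 1.22.
E_I > 1: normal good (luxury).

1.22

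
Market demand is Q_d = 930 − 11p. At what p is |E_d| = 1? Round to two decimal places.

42.27

For linear demand Q_d = a − bp, E = −bp/(a − bp). |E| = 1 ⇒ bp = a − bp ⇒ p = a/(2b).
p = 930/(2·11) ≈ 42.27.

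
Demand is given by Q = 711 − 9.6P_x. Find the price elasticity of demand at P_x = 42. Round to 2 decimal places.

At P_x = 42, Q = 307.8.
dQ/dP_x = −9.6.
Point elasticity E = (dQ/dP_x)·(P_x/Q) = -9.6 × 42/307.8 ≈ -1.31.
|E| > 1, so demand is elastic at this price.

-1.31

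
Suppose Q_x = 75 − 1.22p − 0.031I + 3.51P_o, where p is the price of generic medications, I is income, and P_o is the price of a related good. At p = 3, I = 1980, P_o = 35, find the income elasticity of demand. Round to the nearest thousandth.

-0.462

Evaluating quantity at (p, I, P_o) gives Q_x = 75 − 1.22(3) − 0.031(1980) + 3.51(35) = 75 − 3.66 − 61.38 + 122.85 = 132.81.
∂Q_x/∂I = −0.031, so E_I = -0.031·(1980/132.81) ≈ -0.462.
E_I < 0: inferior good.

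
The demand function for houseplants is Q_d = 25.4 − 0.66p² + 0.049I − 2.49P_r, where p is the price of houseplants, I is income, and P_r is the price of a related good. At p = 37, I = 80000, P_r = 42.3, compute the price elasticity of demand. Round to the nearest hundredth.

Evaluating quantity at (p, I, P_r) gives Q_d = 25.4 − 0.66(37)² + 0.049(80000) − 2.49(42.3) = 25.4 − 903.54 + 3920 − 105.327 = 2936.533.
∂Q_d/∂p = −2·0.66·p = -48.84, so E_p = -48.84·(37/2936.533) ≈ -0.62.
|E_p| < 1: demand is inelastic.

-0.62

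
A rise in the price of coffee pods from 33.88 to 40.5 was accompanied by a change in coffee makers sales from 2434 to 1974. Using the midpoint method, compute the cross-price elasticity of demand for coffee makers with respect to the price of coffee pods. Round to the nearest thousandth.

-1.173

%ΔQ_x = (1974 − 2434)/[(2434+1974)/2] = -460/2204 ≈ -0.2087.
%ΔP_y = (40.5 − 33.88)/[(33.88+40.5)/2] ≈ 0.1780.
E_xy = -0.2087/0.1780 ≈ -1.173.
E_xy < 0, so coffee makers and coffee pods are complements.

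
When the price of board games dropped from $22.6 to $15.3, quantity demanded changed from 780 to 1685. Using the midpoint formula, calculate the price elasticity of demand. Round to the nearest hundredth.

-1.91

%ΔQ = (1685 − 780)/[(780 + 1685)/2] = 905/1232.5 ≈ 0.7343.
%ΔP = (15.3 − 22.6)/[(22.6 + 15.3)/2] = -7.3/18.95 ≈ -0.3852.
Arc elasticity E = %ΔQ/%ΔP ≈ 0.7343/-0.3852 ≈ -1.91.
|E| > 1: demand is elastic over this range.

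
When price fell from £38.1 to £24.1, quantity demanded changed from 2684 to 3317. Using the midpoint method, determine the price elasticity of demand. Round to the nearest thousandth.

%Δq = (3317 − 2684)/[(2684 + 3317)/2] = 633/3000.5 ≈ 0.2110.
%ΔP = (24.1 − 38.1)/[(38.1 + 24.1)/2] = -14/31.1 ≈ -0.4502.
Arc elasticity E = %Δq/%ΔP ≈ 0.2110/-0.4502 ≈ -0.469.
|E| < 1: demand is inelastic over this range.

-0.469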